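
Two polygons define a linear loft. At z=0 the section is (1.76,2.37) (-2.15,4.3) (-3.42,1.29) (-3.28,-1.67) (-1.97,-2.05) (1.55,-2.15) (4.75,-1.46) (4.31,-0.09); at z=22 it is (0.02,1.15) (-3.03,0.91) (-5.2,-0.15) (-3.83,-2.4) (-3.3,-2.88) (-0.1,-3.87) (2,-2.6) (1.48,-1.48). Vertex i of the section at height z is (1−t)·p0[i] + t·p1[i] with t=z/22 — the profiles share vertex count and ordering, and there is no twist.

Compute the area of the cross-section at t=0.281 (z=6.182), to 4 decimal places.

Area at t=0.281: 31.6133

Cross-section at t=0.281: each vertex is (1-t)·p0[i] + t·p1[i].
  v1: (1-0.281)·(1.76,2.37) + 0.281·(0.02,1.15) = (1.2711,2.0272)
  v2: (1-0.281)·(-2.15,4.3) + 0.281·(-3.03,0.91) = (-2.3973,3.3474)
  v3: (1-0.281)·(-3.42,1.29) + 0.281·(-5.2,-0.15) = (-3.9202,0.8854)
  v4: (1-0.281)·(-3.28,-1.67) + 0.281·(-3.83,-2.4) = (-3.4345,-1.8751)
  v5: (1-0.281)·(-1.97,-2.05) + 0.281·(-3.3,-2.88) = (-2.3437,-2.2832)
  v6: (1-0.281)·(1.55,-2.15) + 0.281·(-0.1,-3.87) = (1.0863,-2.6333)
  v7: (1-0.281)·(4.75,-1.46) + 0.281·(2,-2.6) = (3.9772,-1.7803)
  v8: (1-0.281)·(4.31,-0.09) + 0.281·(1.48,-1.48) = (3.5148,-0.4806)
Shoelace sum Σ(x_i·y_{i+1} − x_{i+1}·y_i):
  i=1: 1.2711·3.3474 − -2.3973·2.0272 = +9.1145 (running +9.1145)
  i=2: -2.3973·0.8854 − -3.9202·3.3474 = +11.0000 (running +20.1145)
  i=3: -3.9202·-1.8751 − -3.4345·0.8854 = +10.3917 (running +30.5061)
  i=4: -3.4345·-2.2832 − -2.3437·-1.8751 = +3.4471 (running +33.9532)
  i=5: -2.3437·-2.6333 − 1.0863·-2.2832 = +8.6522 (running +42.6054)
  i=6: 1.0863·-1.7803 − 3.9772·-2.6333 = +8.5393 (running +51.1447)
  i=7: 3.9772·-0.4806 − 3.5148·-1.7803 = +4.3461 (running +55.4907)
  i=8: 3.5148·2.0272 − 1.2711·-0.4806 = +7.7359 (running +63.2267)
Area = |Σ|/2 = |63.2267|/2 = 31.6133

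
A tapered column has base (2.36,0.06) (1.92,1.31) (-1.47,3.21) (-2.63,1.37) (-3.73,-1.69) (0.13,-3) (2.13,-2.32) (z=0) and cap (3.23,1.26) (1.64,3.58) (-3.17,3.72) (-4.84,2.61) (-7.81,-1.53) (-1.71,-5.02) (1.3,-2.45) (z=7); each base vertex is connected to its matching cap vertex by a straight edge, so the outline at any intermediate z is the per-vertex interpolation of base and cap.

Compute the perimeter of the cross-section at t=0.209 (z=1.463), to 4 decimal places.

Cross-section at t=0.209: each vertex is (1-t)·p0[i] + t·p1[i].
  v1: (1-0.209)·(2.36,0.06) + 0.209·(3.23,1.26) = (2.5418,0.3108)
  v2: (1-0.209)·(1.92,1.31) + 0.209·(1.64,3.58) = (1.8615,1.7844)
  v3: (1-0.209)·(-1.47,3.21) + 0.209·(-3.17,3.72) = (-1.8253,3.3166)
  v4: (1-0.209)·(-2.63,1.37) + 0.209·(-4.84,2.61) = (-3.0919,1.6292)
  v5: (1-0.209)·(-3.73,-1.69) + 0.209·(-7.81,-1.53) = (-4.5827,-1.6566)
  v6: (1-0.209)·(0.13,-3) + 0.209·(-1.71,-5.02) = (-0.2546,-3.4222)
  v7: (1-0.209)·(2.13,-2.32) + 0.209·(1.3,-2.45) = (1.9565,-2.3472)
Perimeter = Σ |v_{i+1} − v_i|:
  edge 1→2: √(-0.6804² + 1.4736²) = 1.6231 (running 1.6231)
  edge 2→3: √(-3.6868² + 1.5322²) = 3.9925 (running 5.6156)
  edge 3→4: √(-1.2666² + -1.6874²) = 2.1099 (running 7.7255)
  edge 4→5: √(-1.4908² + -3.2857²) = 3.6081 (running 11.3336)
  edge 5→6: √(4.3282² + -1.7656²) = 4.6744 (running 16.0080)
  edge 6→7: √(2.2111² + 1.0750²) = 2.4586 (running 18.4666)
  edge 7→1: √(0.5853² + 2.6580²) = 2.7217 (running 21.1883)
Perimeter = 21.1883

Perimeter at t=0.209: 21.1883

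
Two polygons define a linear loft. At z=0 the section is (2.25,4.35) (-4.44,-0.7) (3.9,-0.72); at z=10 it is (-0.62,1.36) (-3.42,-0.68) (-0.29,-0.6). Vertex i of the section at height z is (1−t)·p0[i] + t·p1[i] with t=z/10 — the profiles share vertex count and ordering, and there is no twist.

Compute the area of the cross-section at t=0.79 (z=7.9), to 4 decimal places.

Area at t=0.79: 5.5369

Cross-section at t=0.79: each vertex is (1-t)·p0[i] + t·p1[i].
  v1: (1-0.79)·(2.25,4.35) + 0.79·(-0.62,1.36) = (-0.0173,1.9879)
  v2: (1-0.79)·(-4.44,-0.7) + 0.79·(-3.42,-0.68) = (-3.6342,-0.6842)
  v3: (1-0.79)·(3.9,-0.72) + 0.79·(-0.29,-0.6) = (0.5899,-0.6252)
Shoelace sum Σ(x_i·y_{i+1} − x_{i+1}·y_i):
  i=1: -0.0173·-0.6842 − -3.6342·1.9879 = +7.2363 (running +7.2363)
  i=2: -3.6342·-0.6252 − 0.5899·-0.6842 = +2.6757 (running +9.9120)
  i=3: 0.5899·1.9879 − -0.0173·-0.6252 = +1.1618 (running +11.0738)
Area = |Σ|/2 = |11.0738|/2 = 5.5369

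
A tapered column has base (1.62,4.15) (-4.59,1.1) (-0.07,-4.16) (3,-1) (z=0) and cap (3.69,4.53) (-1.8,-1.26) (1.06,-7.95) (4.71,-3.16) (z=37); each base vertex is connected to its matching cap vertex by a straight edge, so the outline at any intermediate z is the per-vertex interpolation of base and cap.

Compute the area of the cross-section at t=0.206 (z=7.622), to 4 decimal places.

Area at t=0.206: 35.7155

Cross-section at t=0.206: each vertex is (1-t)·p0[i] + t·p1[i].
  v1: (1-0.206)·(1.62,4.15) + 0.206·(3.69,4.53) = (2.0464,4.2283)
  v2: (1-0.206)·(-4.59,1.1) + 0.206·(-1.8,-1.26) = (-4.0153,0.6138)
  v3: (1-0.206)·(-0.07,-4.16) + 0.206·(1.06,-7.95) = (0.1628,-4.9407)
  v4: (1-0.206)·(3,-1) + 0.206·(4.71,-3.16) = (3.3523,-1.4450)
Shoelace sum Σ(x_i·y_{i+1} − x_{i+1}·y_i):
  i=1: 2.0464·0.6138 − -4.0153·4.2283 = +18.2338 (running +18.2338)
  i=2: -4.0153·-4.9407 − 0.1628·0.6138 = +19.7384 (running +37.9723)
  i=3: 0.1628·-1.4450 − 3.3523·-4.9407 = +16.3274 (running +54.2997)
  i=4: 3.3523·4.2283 − 2.0464·-1.4450 = +17.1313 (running +71.4310)
Area = |Σ|/2 = |71.4310|/2 = 35.7155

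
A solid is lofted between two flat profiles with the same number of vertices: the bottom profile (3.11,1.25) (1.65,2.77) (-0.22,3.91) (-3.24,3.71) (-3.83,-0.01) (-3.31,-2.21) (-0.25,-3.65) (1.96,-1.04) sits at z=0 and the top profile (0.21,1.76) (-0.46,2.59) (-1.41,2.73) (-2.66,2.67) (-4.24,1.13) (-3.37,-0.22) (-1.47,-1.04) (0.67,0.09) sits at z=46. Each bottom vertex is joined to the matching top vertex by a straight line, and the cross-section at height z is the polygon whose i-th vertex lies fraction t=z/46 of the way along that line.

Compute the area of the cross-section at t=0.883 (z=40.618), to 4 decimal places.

Area at t=0.883: 14.7583

Cross-section at t=0.883: each vertex is (1-t)·p0[i] + t·p1[i].
  v1: (1-0.883)·(3.11,1.25) + 0.883·(0.21,1.76) = (0.5493,1.7003)
  v2: (1-0.883)·(1.65,2.77) + 0.883·(-0.46,2.59) = (-0.2131,2.6111)
  v3: (1-0.883)·(-0.22,3.91) + 0.883·(-1.41,2.73) = (-1.2708,2.8681)
  v4: (1-0.883)·(-3.24,3.71) + 0.883·(-2.66,2.67) = (-2.7279,2.7917)
  v5: (1-0.883)·(-3.83,-0.01) + 0.883·(-4.24,1.13) = (-4.1920,0.9966)
  v6: (1-0.883)·(-3.31,-2.21) + 0.883·(-3.37,-0.22) = (-3.3630,-0.4528)
  v7: (1-0.883)·(-0.25,-3.65) + 0.883·(-1.47,-1.04) = (-1.3273,-1.3454)
  v8: (1-0.883)·(1.96,-1.04) + 0.883·(0.67,0.09) = (0.8209,-0.0422)
Shoelace sum Σ(x_i·y_{i+1} − x_{i+1}·y_i):
  i=1: 0.5493·2.6111 − -0.2131·1.7003 = +1.7966 (running +1.7966)
  i=2: -0.2131·2.8681 − -1.2708·2.6111 = +2.7068 (running +4.5034)
  i=3: -1.2708·2.7917 − -2.7279·2.8681 = +4.2761 (running +8.7795)
  i=4: -2.7279·0.9966 − -4.1920·2.7917 = +8.9842 (running +17.7637)
  i=5: -4.1920·-0.4528 − -3.3630·0.9966 = +5.2499 (running +23.0136)
  i=6: -3.3630·-1.3454 − -1.3273·-0.4528 = +3.9234 (running +26.9370)
  i=7: -1.3273·-0.0422 − 0.8209·-1.3454 = +1.1605 (running +28.0975)
  i=8: 0.8209·1.7003 − 0.5493·-0.0422 = +1.4190 (running +29.5165)
Area = |Σ|/2 = |29.5165|/2 = 14.7583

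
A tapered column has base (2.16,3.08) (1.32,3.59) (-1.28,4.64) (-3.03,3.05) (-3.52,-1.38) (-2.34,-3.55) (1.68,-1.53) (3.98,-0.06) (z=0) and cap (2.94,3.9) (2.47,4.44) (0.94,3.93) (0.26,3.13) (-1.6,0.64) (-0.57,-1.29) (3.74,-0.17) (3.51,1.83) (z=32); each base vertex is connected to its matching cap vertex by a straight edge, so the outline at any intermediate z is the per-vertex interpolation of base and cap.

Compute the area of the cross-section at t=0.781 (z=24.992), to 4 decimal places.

Cross-section at t=0.781: each vertex is (1-t)·p0[i] + t·p1[i].
  v1: (1-0.781)·(2.16,3.08) + 0.781·(2.94,3.9) = (2.7692,3.7204)
  v2: (1-0.781)·(1.32,3.59) + 0.781·(2.47,4.44) = (2.2182,4.2538)
  v3: (1-0.781)·(-1.28,4.64) + 0.781·(0.94,3.93) = (0.4538,4.0855)
  v4: (1-0.781)·(-3.03,3.05) + 0.781·(0.26,3.13) = (-0.4605,3.1125)
  v5: (1-0.781)·(-3.52,-1.38) + 0.781·(-1.6,0.64) = (-2.0205,0.1976)
  v6: (1-0.781)·(-2.34,-3.55) + 0.781·(-0.57,-1.29) = (-0.9576,-1.7849)
  v7: (1-0.781)·(1.68,-1.53) + 0.781·(3.74,-0.17) = (3.2889,-0.4678)
  v8: (1-0.781)·(3.98,-0.06) + 0.781·(3.51,1.83) = (3.6129,1.4161)
Shoelace sum Σ(x_i·y_{i+1} − x_{i+1}·y_i):
  i=1: 2.7692·4.2538 − 2.2182·3.7204 = +3.5272 (running +3.5272)
  i=2: 2.2182·4.0855 − 0.4538·4.2538 = +7.1317 (running +10.6590)
  i=3: 0.4538·3.1125 − -0.4605·4.0855 = +3.2939 (running +13.9529)
  i=4: -0.4605·0.1976 − -2.0205·3.1125 = +6.1977 (running +20.1506)
  i=5: -2.0205·-1.7849 − -0.9576·0.1976 = +3.7957 (running +23.9463)
  i=6: -0.9576·-0.4678 − 3.2889·-1.7849 = +6.3184 (running +30.2647)
  i=7: 3.2889·1.4161 − 3.6129·-0.4678 = +6.3476 (running +36.6123)
  i=8: 3.6129·3.7204 − 2.7692·1.4161 = +9.5202 (running +46.1325)
Area = |Σ|/2 = |46.1325|/2 = 23.0663

Area at t=0.781: 23.0663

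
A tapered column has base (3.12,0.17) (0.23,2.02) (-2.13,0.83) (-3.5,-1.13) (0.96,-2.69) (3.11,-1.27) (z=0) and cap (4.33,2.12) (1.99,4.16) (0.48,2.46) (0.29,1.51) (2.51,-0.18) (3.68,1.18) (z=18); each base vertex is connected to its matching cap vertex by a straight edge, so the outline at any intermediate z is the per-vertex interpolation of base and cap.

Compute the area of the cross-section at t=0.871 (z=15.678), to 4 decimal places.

Area at t=0.871: 10.6429

Cross-section at t=0.871: each vertex is (1-t)·p0[i] + t·p1[i].
  v1: (1-0.871)·(3.12,0.17) + 0.871·(4.33,2.12) = (4.1739,1.8685)
  v2: (1-0.871)·(0.23,2.02) + 0.871·(1.99,4.16) = (1.7630,3.8839)
  v3: (1-0.871)·(-2.13,0.83) + 0.871·(0.48,2.46) = (0.1433,2.2497)
  v4: (1-0.871)·(-3.5,-1.13) + 0.871·(0.29,1.51) = (-0.1989,1.1694)
  v5: (1-0.871)·(0.96,-2.69) + 0.871·(2.51,-0.18) = (2.3100,-0.5038)
  v6: (1-0.871)·(3.11,-1.27) + 0.871·(3.68,1.18) = (3.6065,0.8639)
Shoelace sum Σ(x_i·y_{i+1} − x_{i+1}·y_i):
  i=1: 4.1739·3.8839 − 1.7630·1.8685 = +12.9172 (running +12.9172)
  i=2: 1.7630·2.2497 − 0.1433·3.8839 = +3.4096 (running +16.3268)
  i=3: 0.1433·1.1694 − -0.1989·2.2497 = +0.6151 (running +16.9419)
  i=4: -0.1989·-0.5038 − 2.3100·1.1694 = -2.6013 (running +14.3406)
  i=5: 2.3100·0.8639 − 3.6065·-0.5038 = +3.8127 (running +18.1533)
  i=6: 3.6065·1.8685 − 4.1739·0.8639 = +3.1325 (running +21.2858)
Area = |Σ|/2 = |21.2858|/2 = 10.6429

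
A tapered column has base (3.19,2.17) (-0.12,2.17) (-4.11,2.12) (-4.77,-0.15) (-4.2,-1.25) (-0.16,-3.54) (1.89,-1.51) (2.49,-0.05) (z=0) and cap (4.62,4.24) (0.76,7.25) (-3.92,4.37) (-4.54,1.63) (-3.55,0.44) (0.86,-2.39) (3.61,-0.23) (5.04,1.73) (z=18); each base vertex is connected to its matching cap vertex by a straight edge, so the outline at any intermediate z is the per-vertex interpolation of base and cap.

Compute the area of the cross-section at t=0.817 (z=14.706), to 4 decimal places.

Area at t=0.817: 52.8817

Cross-section at t=0.817: each vertex is (1-t)·p0[i] + t·p1[i].
  v1: (1-0.817)·(3.19,2.17) + 0.817·(4.62,4.24) = (4.3583,3.8612)
  v2: (1-0.817)·(-0.12,2.17) + 0.817·(0.76,7.25) = (0.5990,6.3204)
  v3: (1-0.817)·(-4.11,2.12) + 0.817·(-3.92,4.37) = (-3.9548,3.9583)
  v4: (1-0.817)·(-4.77,-0.15) + 0.817·(-4.54,1.63) = (-4.5821,1.3043)
  v5: (1-0.817)·(-4.2,-1.25) + 0.817·(-3.55,0.44) = (-3.6689,0.1307)
  v6: (1-0.817)·(-0.16,-3.54) + 0.817·(0.86,-2.39) = (0.6733,-2.6005)
  v7: (1-0.817)·(1.89,-1.51) + 0.817·(3.61,-0.23) = (3.2952,-0.4642)
  v8: (1-0.817)·(2.49,-0.05) + 0.817·(5.04,1.73) = (4.5734,1.4043)
Shoelace sum Σ(x_i·y_{i+1} − x_{i+1}·y_i):
  i=1: 4.3583·6.3204 − 0.5990·3.8612 = +25.2334 (running +25.2334)
  i=2: 0.5990·3.9583 − -3.9548·6.3204 = +27.3664 (running +52.5998)
  i=3: -3.9548·1.3043 − -4.5821·3.9583 = +12.9790 (running +65.5788)
  i=4: -4.5821·0.1307 − -3.6689·1.3043 = +4.1862 (running +69.7651)
  i=5: -3.6689·-2.6005 − 0.6733·0.1307 = +9.4529 (running +79.2179)
  i=6: 0.6733·-0.4642 − 3.2952·-2.6005 = +8.2565 (running +87.4745)
  i=7: 3.2952·1.4043 − 4.5734·-0.4642 = +6.7505 (running +94.2250)
  i=8: 4.5734·3.8612 − 4.3583·1.4043 = +11.5384 (running +105.7633)
Area = |Σ|/2 = |105.7633|/2 = 52.8817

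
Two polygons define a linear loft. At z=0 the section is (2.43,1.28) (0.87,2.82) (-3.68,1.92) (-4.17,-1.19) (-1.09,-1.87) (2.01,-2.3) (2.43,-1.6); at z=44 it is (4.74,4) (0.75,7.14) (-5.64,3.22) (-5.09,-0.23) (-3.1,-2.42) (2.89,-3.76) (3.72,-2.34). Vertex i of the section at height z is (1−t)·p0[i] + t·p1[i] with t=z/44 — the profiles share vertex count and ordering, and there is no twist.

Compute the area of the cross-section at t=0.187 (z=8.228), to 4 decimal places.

Area at t=0.187: 33.4271

Cross-section at t=0.187: each vertex is (1-t)·p0[i] + t·p1[i].
  v1: (1-0.187)·(2.43,1.28) + 0.187·(4.74,4) = (2.8620,1.7886)
  v2: (1-0.187)·(0.87,2.82) + 0.187·(0.75,7.14) = (0.8476,3.6278)
  v3: (1-0.187)·(-3.68,1.92) + 0.187·(-5.64,3.22) = (-4.0465,2.1631)
  v4: (1-0.187)·(-4.17,-1.19) + 0.187·(-5.09,-0.23) = (-4.3420,-1.0105)
  v5: (1-0.187)·(-1.09,-1.87) + 0.187·(-3.1,-2.42) = (-1.4659,-1.9728)
  v6: (1-0.187)·(2.01,-2.3) + 0.187·(2.89,-3.76) = (2.1746,-2.5730)
  v7: (1-0.187)·(2.43,-1.6) + 0.187·(3.72,-2.34) = (2.6712,-1.7384)
Shoelace sum Σ(x_i·y_{i+1} − x_{i+1}·y_i):
  i=1: 2.8620·3.6278 − 0.8476·1.7886 = +8.8668 (running +8.8668)
  i=2: 0.8476·2.1631 − -4.0465·3.6278 = +16.5135 (running +25.3803)
  i=3: -4.0465·-1.0105 − -4.3420·2.1631 = +13.4812 (running +38.8615)
  i=4: -4.3420·-1.9728 − -1.4659·-1.0105 = +7.0850 (running +45.9464)
  i=5: -1.4659·-2.5730 − 2.1746·-1.9728 = +8.0618 (running +54.0082)
  i=6: 2.1746·-1.7384 − 2.6712·-2.5730 = +3.0929 (running +57.1011)
  i=7: 2.6712·1.7886 − 2.8620·-1.7384 = +9.7531 (running +66.8542)
Area = |Σ|/2 = |66.8542|/2 = 33.4271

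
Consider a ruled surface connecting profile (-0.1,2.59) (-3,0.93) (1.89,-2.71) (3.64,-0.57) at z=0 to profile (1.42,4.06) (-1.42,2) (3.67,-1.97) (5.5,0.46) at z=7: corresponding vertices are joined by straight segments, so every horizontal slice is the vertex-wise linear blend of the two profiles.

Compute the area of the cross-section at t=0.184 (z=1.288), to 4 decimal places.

Area at t=0.184: 16.6461

Cross-section at t=0.184: each vertex is (1-t)·p0[i] + t·p1[i].
  v1: (1-0.184)·(-0.1,2.59) + 0.184·(1.42,4.06) = (0.1797,2.8605)
  v2: (1-0.184)·(-3,0.93) + 0.184·(-1.42,2) = (-2.7093,1.1269)
  v3: (1-0.184)·(1.89,-2.71) + 0.184·(3.67,-1.97) = (2.2175,-2.5738)
  v4: (1-0.184)·(3.64,-0.57) + 0.184·(5.5,0.46) = (3.9822,-0.3805)
Shoelace sum Σ(x_i·y_{i+1} − x_{i+1}·y_i):
  i=1: 0.1797·1.1269 − -2.7093·2.8605 = +7.9523 (running +7.9523)
  i=2: -2.7093·-2.5738 − 2.2175·1.1269 = +4.4744 (running +12.4267)
  i=3: 2.2175·-0.3805 − 3.9822·-2.5738 = +9.4059 (running +21.8326)
  i=4: 3.9822·2.8605 − 0.1797·-0.3805 = +11.4595 (running +33.2921)
Area = |Σ|/2 = |33.2921|/2 = 16.6461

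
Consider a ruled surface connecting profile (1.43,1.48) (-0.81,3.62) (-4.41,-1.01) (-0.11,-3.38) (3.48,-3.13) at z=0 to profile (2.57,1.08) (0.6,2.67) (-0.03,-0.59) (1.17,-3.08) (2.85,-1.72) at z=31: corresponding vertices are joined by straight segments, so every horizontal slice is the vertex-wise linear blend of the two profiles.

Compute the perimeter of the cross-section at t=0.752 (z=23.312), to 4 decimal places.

Cross-section at t=0.752: each vertex is (1-t)·p0[i] + t·p1[i].
  v1: (1-0.752)·(1.43,1.48) + 0.752·(2.57,1.08) = (2.2873,1.1792)
  v2: (1-0.752)·(-0.81,3.62) + 0.752·(0.6,2.67) = (0.2503,2.9056)
  v3: (1-0.752)·(-4.41,-1.01) + 0.752·(-0.03,-0.59) = (-1.1162,-0.6942)
  v4: (1-0.752)·(-0.11,-3.38) + 0.752·(1.17,-3.08) = (0.8526,-3.1544)
  v5: (1-0.752)·(3.48,-3.13) + 0.752·(2.85,-1.72) = (3.0062,-2.0697)
Perimeter = Σ |v_{i+1} − v_i|:
  edge 1→2: √(-2.0370² + 1.7264²) = 2.6701 (running 2.6701)
  edge 2→3: √(-1.3666² + -3.5998²) = 3.8504 (running 6.5206)
  edge 3→4: √(1.9688² + -2.4602²) = 3.1510 (running 9.6716)
  edge 4→5: √(2.1537² + 1.0847²) = 2.4114 (running 12.0830)
  edge 5→1: √(-0.7190² + 3.2489²) = 3.3275 (running 15.4105)
Perimeter = 15.4105

Perimeter at t=0.752: 15.4105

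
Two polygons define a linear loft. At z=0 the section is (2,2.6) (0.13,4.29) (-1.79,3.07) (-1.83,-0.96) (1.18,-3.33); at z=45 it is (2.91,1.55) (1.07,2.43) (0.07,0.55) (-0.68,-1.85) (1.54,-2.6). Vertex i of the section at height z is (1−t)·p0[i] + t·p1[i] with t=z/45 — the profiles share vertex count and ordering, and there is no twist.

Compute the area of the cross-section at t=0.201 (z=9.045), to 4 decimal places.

Cross-section at t=0.201: each vertex is (1-t)·p0[i] + t·p1[i].
  v1: (1-0.201)·(2,2.6) + 0.201·(2.91,1.55) = (2.1829,2.3889)
  v2: (1-0.201)·(0.13,4.29) + 0.201·(1.07,2.43) = (0.3189,3.9161)
  v3: (1-0.201)·(-1.79,3.07) + 0.201·(0.07,0.55) = (-1.4161,2.5635)
  v4: (1-0.201)·(-1.83,-0.96) + 0.201·(-0.68,-1.85) = (-1.5989,-1.1389)
  v5: (1-0.201)·(1.18,-3.33) + 0.201·(1.54,-2.6) = (1.2524,-3.1833)
Shoelace sum Σ(x_i·y_{i+1} − x_{i+1}·y_i):
  i=1: 2.1829·3.9161 − 0.3189·2.3889 = +7.7866 (running +7.7866)
  i=2: 0.3189·2.5635 − -1.4161·3.9161 = +6.3634 (running +14.1500)
  i=3: -1.4161·-1.1389 − -1.5989·2.5635 = +5.7114 (running +19.8615)
  i=4: -1.5989·-3.1833 − 1.2524·-1.1389 = +6.5159 (running +26.3774)
  i=5: 1.2524·2.3889 − 2.1829·-3.1833 = +9.9406 (running +36.3180)
Area = |Σ|/2 = |36.3180|/2 = 18.1590

Area at t=0.201: 18.1590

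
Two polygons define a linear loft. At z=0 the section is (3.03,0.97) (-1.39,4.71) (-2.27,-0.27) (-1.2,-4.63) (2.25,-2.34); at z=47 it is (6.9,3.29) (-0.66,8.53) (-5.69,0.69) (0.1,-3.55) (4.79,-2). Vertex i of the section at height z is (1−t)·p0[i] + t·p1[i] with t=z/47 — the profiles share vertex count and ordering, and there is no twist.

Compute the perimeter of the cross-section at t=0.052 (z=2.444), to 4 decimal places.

Cross-section at t=0.052: each vertex is (1-t)·p0[i] + t·p1[i].
  v1: (1-0.052)·(3.03,0.97) + 0.052·(6.9,3.29) = (3.2312,1.0906)
  v2: (1-0.052)·(-1.39,4.71) + 0.052·(-0.66,8.53) = (-1.3520,4.9086)
  v3: (1-0.052)·(-2.27,-0.27) + 0.052·(-5.69,0.69) = (-2.4478,-0.2201)
  v4: (1-0.052)·(-1.2,-4.63) + 0.052·(0.1,-3.55) = (-1.1324,-4.5738)
  v5: (1-0.052)·(2.25,-2.34) + 0.052·(4.79,-2) = (2.3821,-2.3223)
Perimeter = Σ |v_{i+1} − v_i|:
  edge 1→2: √(-4.5833² + 3.8180²) = 5.9652 (running 5.9652)
  edge 2→3: √(-1.0958² + -5.1287²) = 5.2445 (running 11.2097)
  edge 3→4: √(1.3154² + -4.3538²) = 4.5481 (running 15.7578)
  edge 4→5: √(3.5145² + 2.2515²) = 4.1738 (running 19.9317)
  edge 5→1: √(0.8492² + 3.4130²) = 3.5170 (running 23.4487)
Perimeter = 23.4487

Perimeter at t=0.052: 23.4487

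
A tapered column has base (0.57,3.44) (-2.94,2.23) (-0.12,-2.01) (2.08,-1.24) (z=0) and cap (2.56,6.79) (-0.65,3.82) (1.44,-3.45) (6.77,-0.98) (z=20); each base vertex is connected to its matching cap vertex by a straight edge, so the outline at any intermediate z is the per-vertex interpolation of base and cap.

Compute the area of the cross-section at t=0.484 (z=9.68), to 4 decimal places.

Area at t=0.484: 25.8578

Cross-section at t=0.484: each vertex is (1-t)·p0[i] + t·p1[i].
  v1: (1-0.484)·(0.57,3.44) + 0.484·(2.56,6.79) = (1.5332,5.0614)
  v2: (1-0.484)·(-2.94,2.23) + 0.484·(-0.65,3.82) = (-1.8316,2.9996)
  v3: (1-0.484)·(-0.12,-2.01) + 0.484·(1.44,-3.45) = (0.6350,-2.7070)
  v4: (1-0.484)·(2.08,-1.24) + 0.484·(6.77,-0.98) = (4.3500,-1.1142)
Shoelace sum Σ(x_i·y_{i+1} − x_{i+1}·y_i):
  i=1: 1.5332·2.9996 − -1.8316·5.0614 = +13.8695 (running +13.8695)
  i=2: -1.8316·-2.7070 − 0.6350·2.9996 = +3.0533 (running +16.9228)
  i=3: 0.6350·-1.1142 − 4.3500·-2.7070 = +11.0676 (running +27.9904)
  i=4: 4.3500·5.0614 − 1.5332·-1.1142 = +23.7251 (running +51.7155)
Area = |Σ|/2 = |51.7155|/2 = 25.8578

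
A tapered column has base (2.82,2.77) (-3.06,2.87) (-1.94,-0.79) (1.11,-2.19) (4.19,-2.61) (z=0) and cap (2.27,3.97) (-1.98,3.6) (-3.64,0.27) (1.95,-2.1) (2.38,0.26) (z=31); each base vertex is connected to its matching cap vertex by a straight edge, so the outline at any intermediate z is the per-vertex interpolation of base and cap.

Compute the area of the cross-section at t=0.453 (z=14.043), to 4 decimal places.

Area at t=0.453: 26.1646

Cross-section at t=0.453: each vertex is (1-t)·p0[i] + t·p1[i].
  v1: (1-0.453)·(2.82,2.77) + 0.453·(2.27,3.97) = (2.5709,3.3136)
  v2: (1-0.453)·(-3.06,2.87) + 0.453·(-1.98,3.6) = (-2.5708,3.2007)
  v3: (1-0.453)·(-1.94,-0.79) + 0.453·(-3.64,0.27) = (-2.7101,-0.3098)
  v4: (1-0.453)·(1.11,-2.19) + 0.453·(1.95,-2.1) = (1.4905,-2.1492)
  v5: (1-0.453)·(4.19,-2.61) + 0.453·(2.38,0.26) = (3.3701,-1.3099)
Shoelace sum Σ(x_i·y_{i+1} − x_{i+1}·y_i):
  i=1: 2.5709·3.2007 − -2.5708·3.3136 = +16.7470 (running +16.7470)
  i=2: -2.5708·-0.3098 − -2.7101·3.2007 = +9.4707 (running +26.2176)
  i=3: -2.7101·-2.1492 − 1.4905·-0.3098 = +6.2864 (running +32.5040)
  i=4: 1.4905·-1.3099 − 3.3701·-2.1492 = +5.2906 (running +37.7947)
  i=5: 3.3701·3.3136 − 2.5709·-1.3099 = +14.5346 (running +52.3293)
Area = |Σ|/2 = |52.3293|/2 = 26.1646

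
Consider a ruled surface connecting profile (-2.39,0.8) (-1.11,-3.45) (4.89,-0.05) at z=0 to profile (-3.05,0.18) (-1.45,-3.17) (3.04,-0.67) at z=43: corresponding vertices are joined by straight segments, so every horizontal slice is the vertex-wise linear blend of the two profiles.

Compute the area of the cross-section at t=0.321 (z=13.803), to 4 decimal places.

Area at t=0.321: 13.0742

Cross-section at t=0.321: each vertex is (1-t)·p0[i] + t·p1[i].
  v1: (1-0.321)·(-2.39,0.8) + 0.321·(-3.05,0.18) = (-2.6019,0.6010)
  v2: (1-0.321)·(-1.11,-3.45) + 0.321·(-1.45,-3.17) = (-1.2191,-3.3601)
  v3: (1-0.321)·(4.89,-0.05) + 0.321·(3.04,-0.67) = (4.2961,-0.2490)
Shoelace sum Σ(x_i·y_{i+1} − x_{i+1}·y_i):
  i=1: -2.6019·-3.3601 − -1.2191·0.6010 = +9.4752 (running +9.4752)
  i=2: -1.2191·-0.2490 − 4.2961·-3.3601 = +14.7392 (running +24.2144)
  i=3: 4.2961·0.6010 − -2.6019·-0.2490 = +1.9340 (running +26.1484)
Area = |Σ|/2 = |26.1484|/2 = 13.0742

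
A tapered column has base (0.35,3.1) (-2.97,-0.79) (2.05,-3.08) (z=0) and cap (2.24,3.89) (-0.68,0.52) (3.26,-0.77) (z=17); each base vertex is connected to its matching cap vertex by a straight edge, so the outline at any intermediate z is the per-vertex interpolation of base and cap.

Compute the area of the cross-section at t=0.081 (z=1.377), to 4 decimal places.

Area at t=0.081: 13.1210

Cross-section at t=0.081: each vertex is (1-t)·p0[i] + t·p1[i].
  v1: (1-0.081)·(0.35,3.1) + 0.081·(2.24,3.89) = (0.5031,3.1640)
  v2: (1-0.081)·(-2.97,-0.79) + 0.081·(-0.68,0.52) = (-2.7845,-0.6839)
  v3: (1-0.081)·(2.05,-3.08) + 0.081·(3.26,-0.77) = (2.1480,-2.8929)
Shoelace sum Σ(x_i·y_{i+1} − x_{i+1}·y_i):
  i=1: 0.5031·-0.6839 − -2.7845·3.1640 = +8.4661 (running +8.4661)
  i=2: -2.7845·-2.8929 − 2.1480·-0.6839 = +9.5243 (running +17.9904)
  i=3: 2.1480·3.1640 − 0.5031·-2.8929 = +8.2517 (running +26.2421)
Area = |Σ|/2 = |26.2421|/2 = 13.1210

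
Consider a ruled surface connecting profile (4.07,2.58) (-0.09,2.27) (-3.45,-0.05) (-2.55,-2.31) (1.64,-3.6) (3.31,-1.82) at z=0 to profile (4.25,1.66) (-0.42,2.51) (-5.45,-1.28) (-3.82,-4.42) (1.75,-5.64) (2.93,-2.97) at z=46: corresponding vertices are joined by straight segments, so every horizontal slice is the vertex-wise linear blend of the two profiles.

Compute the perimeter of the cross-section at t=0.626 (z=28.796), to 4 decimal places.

Perimeter at t=0.626: 25.6772

Cross-section at t=0.626: each vertex is (1-t)·p0[i] + t·p1[i].
  v1: (1-0.626)·(4.07,2.58) + 0.626·(4.25,1.66) = (4.1827,2.0041)
  v2: (1-0.626)·(-0.09,2.27) + 0.626·(-0.42,2.51) = (-0.2966,2.4202)
  v3: (1-0.626)·(-3.45,-0.05) + 0.626·(-5.45,-1.28) = (-4.7020,-0.8200)
  v4: (1-0.626)·(-2.55,-2.31) + 0.626·(-3.82,-4.42) = (-3.3450,-3.6309)
  v5: (1-0.626)·(1.64,-3.6) + 0.626·(1.75,-5.64) = (1.7089,-4.8770)
  v6: (1-0.626)·(3.31,-1.82) + 0.626·(2.93,-2.97) = (3.0721,-2.5399)
Perimeter = Σ |v_{i+1} − v_i|:
  edge 1→2: √(-4.4793² + 0.4162²) = 4.4986 (running 4.4986)
  edge 2→3: √(-4.4054² + -3.2402²) = 5.4687 (running 9.9673)
  edge 3→4: √(1.3570² + -2.8109²) = 3.1213 (running 13.0885)
  edge 4→5: √(5.0539² + -1.2462²) = 5.2053 (running 18.2938)
  edge 5→6: √(1.3633² + 2.3371²) = 2.7057 (running 20.9995)
  edge 6→1: √(1.1106² + 4.5440²) = 4.6777 (running 25.6772)
Perimeter = 25.6772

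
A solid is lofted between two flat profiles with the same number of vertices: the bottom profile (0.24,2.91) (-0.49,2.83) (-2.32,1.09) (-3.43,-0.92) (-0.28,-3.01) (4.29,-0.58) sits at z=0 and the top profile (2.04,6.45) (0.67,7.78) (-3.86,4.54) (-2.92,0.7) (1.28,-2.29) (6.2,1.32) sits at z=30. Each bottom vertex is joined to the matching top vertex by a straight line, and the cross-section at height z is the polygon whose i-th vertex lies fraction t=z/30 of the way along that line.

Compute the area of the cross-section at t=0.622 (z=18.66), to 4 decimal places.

Cross-section at t=0.622: each vertex is (1-t)·p0[i] + t·p1[i].
  v1: (1-0.622)·(0.24,2.91) + 0.622·(2.04,6.45) = (1.3596,5.1119)
  v2: (1-0.622)·(-0.49,2.83) + 0.622·(0.67,7.78) = (0.2315,5.9089)
  v3: (1-0.622)·(-2.32,1.09) + 0.622·(-3.86,4.54) = (-3.2779,3.2359)
  v4: (1-0.622)·(-3.43,-0.92) + 0.622·(-2.92,0.7) = (-3.1128,0.0876)
  v5: (1-0.622)·(-0.28,-3.01) + 0.622·(1.28,-2.29) = (0.6903,-2.5622)
  v6: (1-0.622)·(4.29,-0.58) + 0.622·(6.2,1.32) = (5.4780,0.6018)
Shoelace sum Σ(x_i·y_{i+1} − x_{i+1}·y_i):
  i=1: 1.3596·5.9089 − 0.2315·5.1119 = +6.8502 (running +6.8502)
  i=2: 0.2315·3.2359 − -3.2779·5.9089 = +20.1178 (running +26.9681)
  i=3: -3.2779·0.0876 − -3.1128·3.2359 = +9.7854 (running +36.7535)
  i=4: -3.1128·-2.5622 − 0.6903·0.0876 = +7.9149 (running +44.6684)
  i=5: 0.6903·0.6018 − 5.4780·-2.5622 = +14.4510 (running +59.1194)
  i=6: 5.4780·5.1119 − 1.3596·0.6018 = +27.1848 (running +86.3042)
Area = |Σ|/2 = |86.3042|/2 = 43.1521

Area at t=0.622: 43.1521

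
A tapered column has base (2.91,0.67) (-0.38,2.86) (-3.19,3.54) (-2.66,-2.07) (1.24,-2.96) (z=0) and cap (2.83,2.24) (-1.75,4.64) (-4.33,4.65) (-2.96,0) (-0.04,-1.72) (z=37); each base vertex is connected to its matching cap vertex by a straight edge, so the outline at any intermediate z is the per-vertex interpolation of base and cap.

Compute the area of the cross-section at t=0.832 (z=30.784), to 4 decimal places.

Area at t=0.832: 26.2274

Cross-section at t=0.832: each vertex is (1-t)·p0[i] + t·p1[i].
  v1: (1-0.832)·(2.91,0.67) + 0.832·(2.83,2.24) = (2.8434,1.9762)
  v2: (1-0.832)·(-0.38,2.86) + 0.832·(-1.75,4.64) = (-1.5198,4.3410)
  v3: (1-0.832)·(-3.19,3.54) + 0.832·(-4.33,4.65) = (-4.1385,4.4635)
  v4: (1-0.832)·(-2.66,-2.07) + 0.832·(-2.96,0) = (-2.9096,-0.3478)
  v5: (1-0.832)·(1.24,-2.96) + 0.832·(-0.04,-1.72) = (0.1750,-1.9283)
Shoelace sum Σ(x_i·y_{i+1} − x_{i+1}·y_i):
  i=1: 2.8434·4.3410 − -1.5198·1.9762 = +15.3468 (running +15.3468)
  i=2: -1.5198·4.4635 − -4.1385·4.3410 = +11.1811 (running +26.5280)
  i=3: -4.1385·-0.3478 − -2.9096·4.4635 = +14.4263 (running +40.9542)
  i=4: -2.9096·-1.9283 − 0.1750·-0.3478 = +5.6715 (running +46.6257)
  i=5: 0.1750·1.9762 − 2.8434·-1.9283 = +5.8290 (running +52.4547)
Area = |Σ|/2 = |52.4547|/2 = 26.2274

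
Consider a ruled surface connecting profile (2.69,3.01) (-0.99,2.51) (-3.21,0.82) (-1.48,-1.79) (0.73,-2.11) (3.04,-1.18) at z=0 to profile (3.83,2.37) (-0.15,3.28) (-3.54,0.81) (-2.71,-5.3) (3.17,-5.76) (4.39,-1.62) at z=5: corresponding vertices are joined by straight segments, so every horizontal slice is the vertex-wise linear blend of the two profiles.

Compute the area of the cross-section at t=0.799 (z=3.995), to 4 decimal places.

Cross-section at t=0.799: each vertex is (1-t)·p0[i] + t·p1[i].
  v1: (1-0.799)·(2.69,3.01) + 0.799·(3.83,2.37) = (3.6009,2.4986)
  v2: (1-0.799)·(-0.99,2.51) + 0.799·(-0.15,3.28) = (-0.3188,3.1252)
  v3: (1-0.799)·(-3.21,0.82) + 0.799·(-3.54,0.81) = (-3.4737,0.8120)
  v4: (1-0.799)·(-1.48,-1.79) + 0.799·(-2.71,-5.3) = (-2.4628,-4.5945)
  v5: (1-0.799)·(0.73,-2.11) + 0.799·(3.17,-5.76) = (2.6796,-5.0263)
  v6: (1-0.799)·(3.04,-1.18) + 0.799·(4.39,-1.62) = (4.1186,-1.5316)
Shoelace sum Σ(x_i·y_{i+1} − x_{i+1}·y_i):
  i=1: 3.6009·3.1252 − -0.3188·2.4986 = +12.0502 (running +12.0502)
  i=2: -0.3188·0.8120 − -3.4737·3.1252 = +10.5971 (running +22.6473)
  i=3: -3.4737·-4.5945 − -2.4628·0.8120 = +17.9595 (running +40.6068)
  i=4: -2.4628·-5.0263 − 2.6796·-4.5945 = +24.6900 (running +65.2968)
  i=5: 2.6796·-1.5316 − 4.1186·-5.0263 = +16.5979 (running +81.8947)
  i=6: 4.1186·2.4986 − 3.6009·-1.5316 = +15.8060 (running +97.7006)
Area = |Σ|/2 = |97.7006|/2 = 48.8503

Area at t=0.799: 48.8503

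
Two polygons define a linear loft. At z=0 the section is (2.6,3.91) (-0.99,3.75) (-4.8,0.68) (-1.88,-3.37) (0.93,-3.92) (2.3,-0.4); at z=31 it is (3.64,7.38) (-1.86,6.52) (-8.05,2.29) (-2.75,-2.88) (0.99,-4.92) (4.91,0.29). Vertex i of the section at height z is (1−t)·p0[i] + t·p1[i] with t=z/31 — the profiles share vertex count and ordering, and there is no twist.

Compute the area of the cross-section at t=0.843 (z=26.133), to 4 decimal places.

Area at t=0.843: 85.0061

Cross-section at t=0.843: each vertex is (1-t)·p0[i] + t·p1[i].
  v1: (1-0.843)·(2.6,3.91) + 0.843·(3.64,7.38) = (3.4767,6.8352)
  v2: (1-0.843)·(-0.99,3.75) + 0.843·(-1.86,6.52) = (-1.7234,6.0851)
  v3: (1-0.843)·(-4.8,0.68) + 0.843·(-8.05,2.29) = (-7.5398,2.0372)
  v4: (1-0.843)·(-1.88,-3.37) + 0.843·(-2.75,-2.88) = (-2.6134,-2.9569)
  v5: (1-0.843)·(0.93,-3.92) + 0.843·(0.99,-4.92) = (0.9806,-4.7630)
  v6: (1-0.843)·(2.3,-0.4) + 0.843·(4.91,0.29) = (4.5002,0.1817)
Shoelace sum Σ(x_i·y_{i+1} − x_{i+1}·y_i):
  i=1: 3.4767·6.0851 − -1.7234·6.8352 = +32.9361 (running +32.9361)
  i=2: -1.7234·2.0372 − -7.5398·6.0851 = +42.3692 (running +75.3053)
  i=3: -7.5398·-2.9569 − -2.6134·2.0372 = +27.6186 (running +102.9239)
  i=4: -2.6134·-4.7630 − 0.9806·-2.9569 = +15.3472 (running +118.2711)
  i=5: 0.9806·0.1817 − 4.5002·-4.7630 = +21.6127 (running +139.8839)
  i=6: 4.5002·6.8352 − 3.4767·0.1817 = +30.1284 (running +170.0123)
Area = |Σ|/2 = |170.0123|/2 = 85.0061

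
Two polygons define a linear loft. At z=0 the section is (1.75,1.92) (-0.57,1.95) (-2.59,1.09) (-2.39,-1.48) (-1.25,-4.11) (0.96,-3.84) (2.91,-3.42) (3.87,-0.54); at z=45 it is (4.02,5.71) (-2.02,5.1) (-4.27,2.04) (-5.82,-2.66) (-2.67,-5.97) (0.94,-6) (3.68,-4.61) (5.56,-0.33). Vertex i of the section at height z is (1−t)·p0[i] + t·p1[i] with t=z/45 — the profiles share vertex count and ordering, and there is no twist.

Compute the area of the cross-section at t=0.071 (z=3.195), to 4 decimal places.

Cross-section at t=0.071: each vertex is (1-t)·p0[i] + t·p1[i].
  v1: (1-0.071)·(1.75,1.92) + 0.071·(4.02,5.71) = (1.9112,2.1891)
  v2: (1-0.071)·(-0.57,1.95) + 0.071·(-2.02,5.1) = (-0.6729,2.1736)
  v3: (1-0.071)·(-2.59,1.09) + 0.071·(-4.27,2.04) = (-2.7093,1.1575)
  v4: (1-0.071)·(-2.39,-1.48) + 0.071·(-5.82,-2.66) = (-2.6335,-1.5638)
  v5: (1-0.071)·(-1.25,-4.11) + 0.071·(-2.67,-5.97) = (-1.3508,-4.2421)
  v6: (1-0.071)·(0.96,-3.84) + 0.071·(0.94,-6) = (0.9586,-3.9934)
  v7: (1-0.071)·(2.91,-3.42) + 0.071·(3.68,-4.61) = (2.9647,-3.5045)
  v8: (1-0.071)·(3.87,-0.54) + 0.071·(5.56,-0.33) = (3.9900,-0.5251)
Shoelace sum Σ(x_i·y_{i+1} − x_{i+1}·y_i):
  i=1: 1.9112·2.1736 − -0.6729·2.1891 = +5.6274 (running +5.6274)
  i=2: -0.6729·1.1575 − -2.7093·2.1736 = +5.1101 (running +10.7375)
  i=3: -2.7093·-1.5638 − -2.6335·1.1575 = +7.2849 (running +18.0224)
  i=4: -2.6335·-4.2421 − -1.3508·-1.5638 = +9.0592 (running +27.0816)
  i=5: -1.3508·-3.9934 − 0.9586·-4.2421 = +9.4607 (running +36.5423)
  i=6: 0.9586·-3.5045 − 2.9647·-3.9934 = +8.4797 (running +45.0219)
  i=7: 2.9647·-0.5251 − 3.9900·-3.5045 = +12.4262 (running +57.4481)
  i=8: 3.9900·2.1891 − 1.9112·-0.5251 = +9.7380 (running +67.1861)
Area = |Σ|/2 = |67.1861|/2 = 33.5930

Area at t=0.071: 33.5930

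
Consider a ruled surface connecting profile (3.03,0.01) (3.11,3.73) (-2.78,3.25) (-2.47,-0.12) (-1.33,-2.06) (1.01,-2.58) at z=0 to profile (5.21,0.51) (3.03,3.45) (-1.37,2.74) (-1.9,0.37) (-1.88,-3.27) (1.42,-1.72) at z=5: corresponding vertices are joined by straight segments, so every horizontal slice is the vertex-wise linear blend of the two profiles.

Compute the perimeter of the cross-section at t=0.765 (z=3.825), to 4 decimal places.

Perimeter at t=0.765: 21.5509

Cross-section at t=0.765: each vertex is (1-t)·p0[i] + t·p1[i].
  v1: (1-0.765)·(3.03,0.01) + 0.765·(5.21,0.51) = (4.6977,0.3925)
  v2: (1-0.765)·(3.11,3.73) + 0.765·(3.03,3.45) = (3.0488,3.5158)
  v3: (1-0.765)·(-2.78,3.25) + 0.765·(-1.37,2.74) = (-1.7014,2.8599)
  v4: (1-0.765)·(-2.47,-0.12) + 0.765·(-1.9,0.37) = (-2.0339,0.2549)
  v5: (1-0.765)·(-1.33,-2.06) + 0.765·(-1.88,-3.27) = (-1.7508,-2.9856)
  v6: (1-0.765)·(1.01,-2.58) + 0.765·(1.42,-1.72) = (1.3236,-1.9221)
Perimeter = Σ |v_{i+1} − v_i|:
  edge 1→2: √(-1.6489² + 3.1233²) = 3.5318 (running 3.5318)
  edge 2→3: √(-4.7501² + -0.6559²) = 4.7952 (running 8.3271)
  edge 3→4: √(-0.3326² + -2.6050²) = 2.6261 (running 10.9532)
  edge 4→5: √(0.2832² + -3.2405²) = 3.2529 (running 14.2061)
  edge 5→6: √(3.0744² + 1.0635²) = 3.2532 (running 17.4592)
  edge 6→1: √(3.3741² + 2.3146²) = 4.0916 (running 21.5509)
Perimeter = 21.5509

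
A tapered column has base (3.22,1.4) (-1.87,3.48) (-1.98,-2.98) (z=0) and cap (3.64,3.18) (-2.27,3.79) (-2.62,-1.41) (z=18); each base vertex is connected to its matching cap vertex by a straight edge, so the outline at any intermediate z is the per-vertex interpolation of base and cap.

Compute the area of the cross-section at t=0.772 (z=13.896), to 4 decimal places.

Cross-section at t=0.772: each vertex is (1-t)·p0[i] + t·p1[i].
  v1: (1-0.772)·(3.22,1.4) + 0.772·(3.64,3.18) = (3.5442,2.7742)
  v2: (1-0.772)·(-1.87,3.48) + 0.772·(-2.27,3.79) = (-2.1788,3.7193)
  v3: (1-0.772)·(-1.98,-2.98) + 0.772·(-2.62,-1.41) = (-2.4741,-1.7680)
Shoelace sum Σ(x_i·y_{i+1} − x_{i+1}·y_i):
  i=1: 3.5442·3.7193 − -2.1788·2.7742 = +19.2265 (running +19.2265)
  i=2: -2.1788·-1.7680 − -2.4741·3.7193 = +13.0539 (running +32.2804)
  i=3: -2.4741·2.7742 − 3.5442·-1.7680 = -0.5974 (running +31.6830)
Area = |Σ|/2 = |31.6830|/2 = 15.8415

Area at t=0.772: 15.8415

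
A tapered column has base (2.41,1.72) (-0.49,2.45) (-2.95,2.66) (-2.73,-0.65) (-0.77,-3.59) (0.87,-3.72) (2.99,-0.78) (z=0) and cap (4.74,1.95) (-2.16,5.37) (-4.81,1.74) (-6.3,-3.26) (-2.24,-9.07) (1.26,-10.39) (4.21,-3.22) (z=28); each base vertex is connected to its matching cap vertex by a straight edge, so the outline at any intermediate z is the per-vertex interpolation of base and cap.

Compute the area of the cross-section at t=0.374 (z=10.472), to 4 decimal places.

Cross-section at t=0.374: each vertex is (1-t)·p0[i] + t·p1[i].
  v1: (1-0.374)·(2.41,1.72) + 0.374·(4.74,1.95) = (3.2814,1.8060)
  v2: (1-0.374)·(-0.49,2.45) + 0.374·(-2.16,5.37) = (-1.1146,3.5421)
  v3: (1-0.374)·(-2.95,2.66) + 0.374·(-4.81,1.74) = (-3.6456,2.3159)
  v4: (1-0.374)·(-2.73,-0.65) + 0.374·(-6.3,-3.26) = (-4.0652,-1.6261)
  v5: (1-0.374)·(-0.77,-3.59) + 0.374·(-2.24,-9.07) = (-1.3198,-5.6395)
  v6: (1-0.374)·(0.87,-3.72) + 0.374·(1.26,-10.39) = (1.0159,-6.2146)
  v7: (1-0.374)·(2.99,-0.78) + 0.374·(4.21,-3.22) = (3.4463,-1.6926)
Shoelace sum Σ(x_i·y_{i+1} − x_{i+1}·y_i):
  i=1: 3.2814·3.5421 − -1.1146·1.8060 = +13.6360 (running +13.6360)
  i=2: -1.1146·2.3159 − -3.6456·3.5421 = +10.3319 (running +23.9679)
  i=3: -3.6456·-1.6261 − -4.0652·2.3159 = +15.3430 (running +39.3108)
  i=4: -4.0652·-5.6395 − -1.3198·-1.6261 = +20.7795 (running +60.0903)
  i=5: -1.3198·-6.2146 − 1.0159·-5.6395 = +13.9308 (running +74.0212)
  i=6: 1.0159·-1.6926 − 3.4463·-6.2146 = +19.6978 (running +93.7190)
  i=7: 3.4463·1.8060 − 3.2814·-1.6926 = +11.7781 (running +105.4970)
Area = |Σ|/2 = |105.4970|/2 = 52.7485

Area at t=0.374: 52.7485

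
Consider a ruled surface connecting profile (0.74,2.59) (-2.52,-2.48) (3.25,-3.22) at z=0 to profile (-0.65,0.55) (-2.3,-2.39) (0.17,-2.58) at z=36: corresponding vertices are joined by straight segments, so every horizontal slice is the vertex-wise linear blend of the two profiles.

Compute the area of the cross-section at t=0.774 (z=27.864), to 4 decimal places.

Area at t=0.774: 5.8177

Cross-section at t=0.774: each vertex is (1-t)·p0[i] + t·p1[i].
  v1: (1-0.774)·(0.74,2.59) + 0.774·(-0.65,0.55) = (-0.3359,1.0110)
  v2: (1-0.774)·(-2.52,-2.48) + 0.774·(-2.3,-2.39) = (-2.3497,-2.4103)
  v3: (1-0.774)·(3.25,-3.22) + 0.774·(0.17,-2.58) = (0.8661,-2.7246)
Shoelace sum Σ(x_i·y_{i+1} − x_{i+1}·y_i):
  i=1: -0.3359·-2.4103 − -2.3497·1.0110 = +3.1852 (running +3.1852)
  i=2: -2.3497·-2.7246 − 0.8661·-2.4103 = +8.4897 (running +11.6749)
  i=3: 0.8661·1.0110 − -0.3359·-2.7246 = -0.0395 (running +11.6354)
Area = |Σ|/2 = |11.6354|/2 = 5.8177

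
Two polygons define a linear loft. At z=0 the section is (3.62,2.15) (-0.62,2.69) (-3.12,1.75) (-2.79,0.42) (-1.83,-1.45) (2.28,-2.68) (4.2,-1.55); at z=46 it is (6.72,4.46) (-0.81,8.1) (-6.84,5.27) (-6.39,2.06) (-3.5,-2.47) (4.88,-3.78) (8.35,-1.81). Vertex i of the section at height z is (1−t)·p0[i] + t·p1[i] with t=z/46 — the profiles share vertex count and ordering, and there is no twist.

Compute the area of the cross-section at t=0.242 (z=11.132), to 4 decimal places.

Cross-section at t=0.242: each vertex is (1-t)·p0[i] + t·p1[i].
  v1: (1-0.242)·(3.62,2.15) + 0.242·(6.72,4.46) = (4.3702,2.7090)
  v2: (1-0.242)·(-0.62,2.69) + 0.242·(-0.81,8.1) = (-0.6660,3.9992)
  v3: (1-0.242)·(-3.12,1.75) + 0.242·(-6.84,5.27) = (-4.0202,2.6018)
  v4: (1-0.242)·(-2.79,0.42) + 0.242·(-6.39,2.06) = (-3.6612,0.8169)
  v5: (1-0.242)·(-1.83,-1.45) + 0.242·(-3.5,-2.47) = (-2.2341,-1.6968)
  v6: (1-0.242)·(2.28,-2.68) + 0.242·(4.88,-3.78) = (2.9092,-2.9462)
  v7: (1-0.242)·(4.2,-1.55) + 0.242·(8.35,-1.81) = (5.2043,-1.6129)
Shoelace sum Σ(x_i·y_{i+1} − x_{i+1}·y_i):
  i=1: 4.3702·3.9992 − -0.6660·2.7090 = +19.2815 (running +19.2815)
  i=2: -0.6660·2.6018 − -4.0202·3.9992 = +14.3451 (running +33.6266)
  i=3: -4.0202·0.8169 − -3.6612·2.6018 = +6.2418 (running +39.8684)
  i=4: -3.6612·-1.6968 − -2.2341·0.8169 = +8.0375 (running +47.9059)
  i=5: -2.2341·-2.9462 − 2.9092·-1.6968 = +11.5187 (running +59.4246)
  i=6: 2.9092·-1.6129 − 5.2043·-2.9462 = +10.6406 (running +70.0652)
  i=7: 5.2043·2.7090 − 4.3702·-1.6129 = +21.1473 (running +91.2125)
Area = |Σ|/2 = |91.2125|/2 = 45.6063

Area at t=0.242: 45.6063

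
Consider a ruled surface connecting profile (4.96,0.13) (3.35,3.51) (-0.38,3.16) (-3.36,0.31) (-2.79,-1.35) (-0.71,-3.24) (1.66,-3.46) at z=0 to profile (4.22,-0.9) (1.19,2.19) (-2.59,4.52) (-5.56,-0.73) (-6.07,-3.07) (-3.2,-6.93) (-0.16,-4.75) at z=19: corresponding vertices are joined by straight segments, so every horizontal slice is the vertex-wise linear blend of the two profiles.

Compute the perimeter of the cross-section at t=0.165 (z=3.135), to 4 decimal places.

Perimeter at t=0.165: 24.4137

Cross-section at t=0.165: each vertex is (1-t)·p0[i] + t·p1[i].
  v1: (1-0.165)·(4.96,0.13) + 0.165·(4.22,-0.9) = (4.8379,-0.0400)
  v2: (1-0.165)·(3.35,3.51) + 0.165·(1.19,2.19) = (2.9936,3.2922)
  v3: (1-0.165)·(-0.38,3.16) + 0.165·(-2.59,4.52) = (-0.7447,3.3844)
  v4: (1-0.165)·(-3.36,0.31) + 0.165·(-5.56,-0.73) = (-3.7230,0.1384)
  v5: (1-0.165)·(-2.79,-1.35) + 0.165·(-6.07,-3.07) = (-3.3312,-1.6338)
  v6: (1-0.165)·(-0.71,-3.24) + 0.165·(-3.2,-6.93) = (-1.1208,-3.8489)
  v7: (1-0.165)·(1.66,-3.46) + 0.165·(-0.16,-4.75) = (1.3597,-3.6728)
Perimeter = Σ |v_{i+1} − v_i|:
  edge 1→2: √(-1.8443² + 3.3321²) = 3.8085 (running 3.8085)
  edge 2→3: √(-3.7382² + 0.0922²) = 3.7394 (running 7.5479)
  edge 3→4: √(-2.9783² + -3.2460²) = 4.4053 (running 11.9532)
  edge 4→5: √(0.3918² + -1.7722²) = 1.8150 (running 13.7682)
  edge 5→6: √(2.2104² + -2.2151²) = 3.1292 (running 16.8975)
  edge 6→7: √(2.4806² + 0.1760²) = 2.4868 (running 19.3842)
  edge 7→1: √(3.4782² + 3.6329²) = 5.0295 (running 24.4137)
Perimeter = 24.4137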